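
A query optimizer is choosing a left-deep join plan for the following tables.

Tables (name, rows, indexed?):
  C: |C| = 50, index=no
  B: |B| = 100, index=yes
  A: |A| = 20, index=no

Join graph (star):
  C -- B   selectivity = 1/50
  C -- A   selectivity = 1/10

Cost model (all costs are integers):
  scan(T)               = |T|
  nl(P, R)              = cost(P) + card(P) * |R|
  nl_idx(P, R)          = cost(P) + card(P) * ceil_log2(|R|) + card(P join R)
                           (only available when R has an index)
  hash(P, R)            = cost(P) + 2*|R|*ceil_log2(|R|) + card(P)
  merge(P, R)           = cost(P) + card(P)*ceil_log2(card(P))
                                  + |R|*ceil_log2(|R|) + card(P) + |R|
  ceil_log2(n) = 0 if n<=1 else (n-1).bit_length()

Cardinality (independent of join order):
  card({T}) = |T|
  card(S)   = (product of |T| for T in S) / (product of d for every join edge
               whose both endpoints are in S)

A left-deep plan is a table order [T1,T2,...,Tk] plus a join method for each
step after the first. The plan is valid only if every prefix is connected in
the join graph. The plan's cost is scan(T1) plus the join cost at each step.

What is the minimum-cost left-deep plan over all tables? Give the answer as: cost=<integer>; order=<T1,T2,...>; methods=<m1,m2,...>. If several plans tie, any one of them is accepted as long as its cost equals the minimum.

Selinger DP (subsets sized 1..n):
  {C}: scan cost=50, card=50
  {B}: scan cost=100, card=100
  {A}: scan cost=20, card=20
  {BC}: card=100; try (B,nl_idx)→500, (C,hash)→800, (B,merge)→1200, (C,merge)→1250, (B,hash)→1500, (B,nl)→5050 …(+1); best=500 via (B,nl_idx)
  {AC}: card=100; try (A,hash)→300, (C,merge)→490, (A,merge)→520, (C,hash)→640, (C,nl)→1020, (A,nl)→1050; best=300 via (A,hash)
  {ABC}: card=200; try (A,hash)→800, (B,nl_idx)→1200, (A,merge)→1420, (B,hash)→1800, (B,merge)→1900, (A,nl)→2500 …(+1); best=800 via (A,hash)

cost=800; order=C,B,A; methods=nl_idx,hash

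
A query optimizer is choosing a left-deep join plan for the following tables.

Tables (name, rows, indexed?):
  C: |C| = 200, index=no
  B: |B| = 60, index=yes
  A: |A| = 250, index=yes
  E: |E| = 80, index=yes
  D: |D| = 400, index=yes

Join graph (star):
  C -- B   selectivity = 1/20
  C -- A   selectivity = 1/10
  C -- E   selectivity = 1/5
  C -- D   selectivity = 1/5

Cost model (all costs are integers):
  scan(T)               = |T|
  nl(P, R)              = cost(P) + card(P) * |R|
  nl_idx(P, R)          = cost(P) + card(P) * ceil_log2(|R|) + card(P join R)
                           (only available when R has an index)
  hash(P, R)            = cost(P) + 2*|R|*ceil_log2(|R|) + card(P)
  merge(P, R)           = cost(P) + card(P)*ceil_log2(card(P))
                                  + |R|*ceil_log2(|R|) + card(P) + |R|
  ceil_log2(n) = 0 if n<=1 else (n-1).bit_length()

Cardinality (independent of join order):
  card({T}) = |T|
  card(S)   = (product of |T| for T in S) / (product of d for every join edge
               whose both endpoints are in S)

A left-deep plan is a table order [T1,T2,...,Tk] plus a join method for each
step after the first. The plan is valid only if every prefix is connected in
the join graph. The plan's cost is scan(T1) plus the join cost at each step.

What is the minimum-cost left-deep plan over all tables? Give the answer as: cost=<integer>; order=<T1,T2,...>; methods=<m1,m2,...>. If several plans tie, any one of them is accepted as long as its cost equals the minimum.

cost=263640; order=C,B,E,A,D; methods=hash,hash,hash,hash

Selinger DP (subsets sized 1..n):
  {C}: scan cost=200, card=200
  {B}: scan cost=60, card=60
  {A}: scan cost=250, card=250
  {E}: scan cost=80, card=80
  {D}: scan cost=400, card=400
  {BC}: card=600; try (B,hash)→1120, (B,nl_idx)→2000, (C,merge)→2280, (B,merge)→2420, (C,hash)→3320, (C,nl)→12060 …(+1); best=1120 via (B,hash)
  {AC}: card=5000; try (C,hash)→3700, (A,merge)→4250, (C,merge)→4300, (A,hash)→4400, (A,nl_idx)→6800, (A,nl)→50200 …(+1); best=3700 via (C,hash)
  {CE}: card=3200; try (E,hash)→1520, (C,merge)→2520, (E,merge)→2640, (C,hash)→3360, (E,nl_idx)→4800, (C,nl)→16080 …(+1); best=1520 via (E,hash)
  {CD}: card=16000; try (C,hash)→4000, (D,merge)→6000, (C,merge)→6200, (D,hash)→7600, (D,nl_idx)→18000, (D,nl)→80200 …(+1); best=4000 via (C,hash)
  {ABC}: card=15000; try (A,hash)→5720, (B,hash)→9420, (A,merge)→9970, (A,nl_idx)→20920, (B,nl_idx)→48700, (B,merge)→74120 …(+2); best=5720 via (A,hash)
  {BCE}: card=9600; try (E,hash)→2840, (B,hash)→5440, (E,merge)→8360, (E,nl_idx)→14920, (B,nl_idx)→30320, (B,merge)→43540 …(+2); best=2840 via (E,hash)
  {BCD}: card=48000; try (D,hash)→8920, (D,merge)→11720, (B,hash)→20720, (D,nl_idx)→54520, (B,nl_idx)→148000, (D,nl)→241120 …(+2); best=8920 via (D,hash)
  {ACE}: card=80000; try (A,hash)→8720, (E,hash)→9820, (A,merge)→45370, (E,merge)→74340, (A,nl_idx)→107120, (E,nl_idx)→118700 …(+2); best=8720 via (A,hash)
  {ACD}: card=400000; try (D,hash)→15900, (A,hash)→24000, (D,merge)→77700, (A,merge)→246250, (D,nl_idx)→448700, (A,nl_idx)→532000 …(+2); best=15900 via (D,hash)
  {CDE}: card=256000; try (D,hash)→11920, (E,hash)→21120, (D,merge)→47120, (E,merge)→244640, (D,nl_idx)→286320, (E,nl_idx)→372000 …(+2); best=11920 via (D,hash)
  {ABCE}: card=240000; try (A,hash)→16440, (E,hash)→21840, (B,hash)→89440, (A,merge)→149090, (E,merge)→231360, (A,nl_idx)→319640 …(+6); best=16440 via (A,hash)
  {ABCD}: card=1200000; try (D,hash)→27920, (A,hash)→60920, (D,merge)→234720, (B,hash)→416620, (A,merge)→827170, (D,nl_idx)→1340720 …(+6); best=27920 via (D,hash)
  {BCDE}: card=768000; try (D,hash)→19640, (E,hash)→58040, (D,merge)→150840, (B,hash)→268640, (E,merge)→825560, (D,nl_idx)→857240 …(+6); best=19640 via (D,hash)
  {ACDE}: card=6400000; try (D,hash)→95920, (A,hash)→271920, (E,hash)→417020, (D,merge)→1452720, (A,merge)→4878170, (D,nl_idx)→7128720 …(+6); best=95920 via (D,hash)
  {ABCDE}: card=19200000; try (D,hash)→263640, (A,hash)→791640, (E,hash)→1229040, (D,merge)→4580440, (B,hash)→6496640, (A,merge)→16149890 …(+10); best=263640 via (D,hash)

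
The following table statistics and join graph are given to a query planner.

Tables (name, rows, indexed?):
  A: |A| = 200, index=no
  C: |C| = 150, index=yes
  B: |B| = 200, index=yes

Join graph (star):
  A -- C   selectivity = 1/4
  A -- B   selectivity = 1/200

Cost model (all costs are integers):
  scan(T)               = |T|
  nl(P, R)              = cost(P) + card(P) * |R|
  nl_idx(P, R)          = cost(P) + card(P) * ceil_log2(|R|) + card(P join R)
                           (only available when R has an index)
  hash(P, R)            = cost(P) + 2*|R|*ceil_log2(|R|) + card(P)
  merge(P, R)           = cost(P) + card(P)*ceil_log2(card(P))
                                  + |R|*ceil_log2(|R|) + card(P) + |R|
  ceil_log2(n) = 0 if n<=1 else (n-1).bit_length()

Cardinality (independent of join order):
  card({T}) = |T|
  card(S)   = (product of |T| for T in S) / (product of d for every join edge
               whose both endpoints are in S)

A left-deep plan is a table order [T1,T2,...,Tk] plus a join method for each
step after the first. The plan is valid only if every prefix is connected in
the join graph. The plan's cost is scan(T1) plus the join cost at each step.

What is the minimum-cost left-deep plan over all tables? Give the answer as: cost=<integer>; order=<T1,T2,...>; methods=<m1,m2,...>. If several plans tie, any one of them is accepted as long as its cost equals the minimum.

Selinger DP (subsets sized 1..n):
  {A}: scan cost=200, card=200
  {C}: scan cost=150, card=150
  {B}: scan cost=200, card=200
  {AC}: card=7500; try (C,hash)→2800, (A,merge)→3300, (C,merge)→3350, (A,hash)→3500, (C,nl_idx)→9300, (A,nl)→30150 …(+1); best=2800 via (C,hash)
  {AB}: card=200; try (B,nl_idx)→2000, (B,hash)→3600, (A,hash)→3600, (B,merge)→3800, (A,merge)→3800, (B,nl)→40200 …(+1); best=2000 via (B,nl_idx)
  {ABC}: card=7500; try (C,hash)→4600, (C,merge)→5150, (C,nl_idx)→11100, (B,hash)→13500, (C,nl)→32000, (B,nl_idx)→70300 …(+2); best=4600 via (C,hash)

cost=4600; order=A,B,C; methods=nl_idx,hash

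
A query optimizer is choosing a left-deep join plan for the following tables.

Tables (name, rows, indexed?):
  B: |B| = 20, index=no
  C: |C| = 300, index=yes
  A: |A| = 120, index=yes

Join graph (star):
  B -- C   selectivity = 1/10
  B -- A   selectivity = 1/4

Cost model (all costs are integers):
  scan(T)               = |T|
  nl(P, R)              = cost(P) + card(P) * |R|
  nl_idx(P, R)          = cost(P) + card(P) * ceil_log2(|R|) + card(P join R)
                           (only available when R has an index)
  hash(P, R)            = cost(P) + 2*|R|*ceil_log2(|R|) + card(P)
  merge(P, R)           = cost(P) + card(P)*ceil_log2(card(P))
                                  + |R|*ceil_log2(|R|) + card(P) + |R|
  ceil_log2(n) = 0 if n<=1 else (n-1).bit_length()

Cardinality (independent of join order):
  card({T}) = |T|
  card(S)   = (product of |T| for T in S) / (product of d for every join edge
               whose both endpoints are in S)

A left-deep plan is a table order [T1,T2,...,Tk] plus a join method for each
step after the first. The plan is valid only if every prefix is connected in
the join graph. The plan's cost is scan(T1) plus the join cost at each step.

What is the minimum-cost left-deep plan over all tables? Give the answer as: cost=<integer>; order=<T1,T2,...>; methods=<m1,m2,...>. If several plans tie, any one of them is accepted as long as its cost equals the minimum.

cost=3080; order=B,C,A; methods=nl_idx,hash

Selinger DP (subsets sized 1..n):
  {B}: scan cost=20, card=20
  {C}: scan cost=300, card=300
  {A}: scan cost=120, card=120
  {BC}: card=600; try (C,nl_idx)→800, (B,hash)→800, (C,merge)→3140, (B,merge)→3420, (C,hash)→5440, (C,nl)→6020 …(+1); best=800 via (C,nl_idx)
  {AB}: card=600; try (B,hash)→440, (A,nl_idx)→760, (A,merge)→1100, (B,merge)→1200, (A,hash)→1720, (A,nl)→2420 …(+1); best=440 via (B,hash)
  {ABC}: card=18000; try (A,hash)→3080, (C,hash)→6440, (A,merge)→8360, (C,merge)→10040, (A,nl_idx)→23000, (C,nl_idx)→23840 …(+2); best=3080 via (A,hash)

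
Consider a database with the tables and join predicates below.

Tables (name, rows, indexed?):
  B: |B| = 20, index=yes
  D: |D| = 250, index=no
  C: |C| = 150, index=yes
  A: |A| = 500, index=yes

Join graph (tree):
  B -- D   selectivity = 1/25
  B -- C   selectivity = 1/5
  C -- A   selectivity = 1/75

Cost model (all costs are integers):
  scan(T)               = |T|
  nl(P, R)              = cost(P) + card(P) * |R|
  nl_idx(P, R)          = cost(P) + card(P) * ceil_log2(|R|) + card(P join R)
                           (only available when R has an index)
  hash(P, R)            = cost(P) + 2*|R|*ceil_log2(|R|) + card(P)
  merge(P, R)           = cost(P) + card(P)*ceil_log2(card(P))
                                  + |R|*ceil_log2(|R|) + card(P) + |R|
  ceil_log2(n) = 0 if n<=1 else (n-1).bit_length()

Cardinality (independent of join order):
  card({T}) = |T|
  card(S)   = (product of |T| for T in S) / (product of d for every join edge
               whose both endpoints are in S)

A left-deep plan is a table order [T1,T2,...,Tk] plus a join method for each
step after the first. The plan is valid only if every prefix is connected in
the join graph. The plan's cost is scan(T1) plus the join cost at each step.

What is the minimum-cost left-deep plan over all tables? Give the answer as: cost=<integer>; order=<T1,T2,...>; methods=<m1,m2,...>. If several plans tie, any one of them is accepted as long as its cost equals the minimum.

Selinger DP (subsets sized 1..n):
  {B}: scan cost=20, card=20
  {D}: scan cost=250, card=250
  {C}: scan cost=150, card=150
  {A}: scan cost=500, card=500
  {BD}: card=200; try (B,hash)→700, (B,nl_idx)→1700, (D,merge)→2390, (B,merge)→2620, (D,hash)→4040, (D,nl)→5020 …(+1); best=700 via (B,hash)
  {BC}: card=600; try (B,hash)→500, (C,nl_idx)→780, (C,merge)→1490, (B,nl_idx)→1500, (B,merge)→1620, (C,hash)→2440 …(+2); best=500 via (B,hash)
  {AC}: card=1000; try (A,nl_idx)→2500, (C,hash)→3400, (C,nl_idx)→5500, (A,merge)→6500, (C,merge)→6850, (A,hash)→9300 …(+2); best=2500 via (A,nl_idx)
  {BCD}: card=6000; try (C,hash)→3300, (C,merge)→3850, (D,hash)→5100, (C,nl_idx)→8300, (D,merge)→9350, (C,nl)→30700 …(+1); best=3300 via (C,hash)
  {ABC}: card=4000; try (B,hash)→3700, (A,nl_idx)→9900, (A,hash)→10100, (B,nl_idx)→11500, (A,merge)→12100, (B,merge)→13620 …(+2); best=3700 via (B,hash)
  {ABCD}: card=40000; try (D,hash)→11700, (A,hash)→18300, (D,merge)→57950, (A,merge)→92300, (A,nl_idx)→97300, (D,nl)→1003700 …(+1); best=11700 via (D,hash)

cost=11700; order=C,A,B,D; methods=nl_idx,hash,hash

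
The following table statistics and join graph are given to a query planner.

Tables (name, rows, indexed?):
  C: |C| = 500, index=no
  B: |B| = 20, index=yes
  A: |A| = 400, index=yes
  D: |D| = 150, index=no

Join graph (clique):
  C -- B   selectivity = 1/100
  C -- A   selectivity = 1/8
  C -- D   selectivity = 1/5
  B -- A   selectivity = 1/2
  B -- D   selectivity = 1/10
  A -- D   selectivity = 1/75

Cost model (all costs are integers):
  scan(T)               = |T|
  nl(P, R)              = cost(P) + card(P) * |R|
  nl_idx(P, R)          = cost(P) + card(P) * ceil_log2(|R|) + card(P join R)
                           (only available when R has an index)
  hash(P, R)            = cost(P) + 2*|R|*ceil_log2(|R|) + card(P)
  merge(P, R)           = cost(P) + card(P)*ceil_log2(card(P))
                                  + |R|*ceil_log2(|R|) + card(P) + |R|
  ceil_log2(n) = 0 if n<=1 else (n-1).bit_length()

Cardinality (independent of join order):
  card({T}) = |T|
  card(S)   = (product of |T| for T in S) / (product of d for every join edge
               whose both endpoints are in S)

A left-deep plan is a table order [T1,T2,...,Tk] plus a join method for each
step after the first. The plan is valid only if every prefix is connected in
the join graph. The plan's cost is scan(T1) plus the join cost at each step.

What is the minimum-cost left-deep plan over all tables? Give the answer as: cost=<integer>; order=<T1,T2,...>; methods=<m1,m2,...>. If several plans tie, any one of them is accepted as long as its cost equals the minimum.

Selinger DP (subsets sized 1..n):
  {C}: scan cost=500, card=500
  {B}: scan cost=20, card=20
  {A}: scan cost=400, card=400
  {D}: scan cost=150, card=150
  {BC}: card=100; try (B,hash)→1200, (B,nl_idx)→3100, (C,merge)→5140, (B,merge)→5620, (C,hash)→9040, (C,nl)→10020 …(+1); best=1200 via (B,hash)
  {AC}: card=25000; try (A,hash)→8200, (C,merge)→9400, (A,merge)→9500, (C,hash)→9800, (A,nl_idx)→30000, (C,nl)→200400 …(+1); best=8200 via (A,hash)
  {CD}: card=15000; try (D,hash)→3400, (C,merge)→6500, (D,merge)→6850, (C,hash)→9300, (C,nl)→75150, (D,nl)→75500; best=3400 via (D,hash)
  {AB}: card=4000; try (B,hash)→1000, (A,merge)→4140, (A,nl_idx)→4200, (B,merge)→4520, (B,nl_idx)→6400, (A,hash)→7240 …(+2); best=1000 via (B,hash)
  {BD}: card=300; try (B,hash)→500, (B,nl_idx)→1200, (D,merge)→1490, (B,merge)→1620, (D,hash)→2440, (D,nl)→3020 …(+1); best=500 via (B,hash)
  {AD}: card=800; try (A,nl_idx)→2300, (D,hash)→3200, (A,merge)→5500, (D,merge)→5750, (A,hash)→7500, (A,nl)→60150 …(+1); best=2300 via (A,nl_idx)
  {ABC}: card=2500; try (A,nl_idx)→4600, (A,merge)→6000, (A,hash)→8500, (C,hash)→14000, (B,hash)→33400, (A,nl)→41200 …(+5); best=4600 via (A,nl_idx)
  {BCD}: card=300; try (D,merge)→3350, (D,hash)→3700, (C,merge)→8500, (C,hash)→9800, (D,nl)→16200, (B,hash)→18600 …(+4); best=3350 via (D,merge)
  {ACD}: card=10000; try (C,hash)→12100, (C,merge)→16100, (A,hash)→25600, (D,hash)→35600, (A,nl_idx)→148400, (A,merge)→232400 …(+4); best=12100 via (C,hash)
  {ABD}: card=800; try (B,hash)→3300, (A,nl_idx)→4000, (B,nl_idx)→7100, (D,hash)→7400, (A,merge)→7500, (A,hash)→8000 …(+5); best=3300 via (B,hash)
  {ABCD}: card=100; try (A,nl_idx)→6150, (D,hash)→9500, (A,merge)→10350, (A,hash)→10850, (C,hash)→13100, (C,merge)→17100 …(+8); best=6150 via (A,nl_idx)

cost=6150; order=C,B,D,A; methods=hash,merge,nl_idx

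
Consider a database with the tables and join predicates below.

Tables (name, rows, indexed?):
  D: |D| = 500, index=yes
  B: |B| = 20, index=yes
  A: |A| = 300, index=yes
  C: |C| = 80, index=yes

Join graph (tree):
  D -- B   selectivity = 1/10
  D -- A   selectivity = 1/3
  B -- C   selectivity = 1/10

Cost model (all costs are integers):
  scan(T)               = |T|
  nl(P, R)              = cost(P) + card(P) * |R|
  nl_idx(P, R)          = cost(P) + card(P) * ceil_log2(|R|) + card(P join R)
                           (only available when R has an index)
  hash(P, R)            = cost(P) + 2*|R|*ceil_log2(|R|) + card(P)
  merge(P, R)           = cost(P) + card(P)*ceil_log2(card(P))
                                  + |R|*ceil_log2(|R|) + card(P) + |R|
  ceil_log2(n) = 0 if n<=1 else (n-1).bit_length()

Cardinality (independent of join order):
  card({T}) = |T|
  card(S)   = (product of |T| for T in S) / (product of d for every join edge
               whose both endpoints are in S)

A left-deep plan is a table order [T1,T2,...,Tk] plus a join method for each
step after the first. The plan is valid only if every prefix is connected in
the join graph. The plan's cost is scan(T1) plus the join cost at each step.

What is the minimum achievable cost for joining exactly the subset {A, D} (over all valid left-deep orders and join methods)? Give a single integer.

6400

Selinger DP over subsets of {A,D}:
  {D}: scan cost=500, card=500
  {A}: scan cost=300, card=300
  {AD}: card=50000; try (A,hash)→6400, (D,merge)→8300, (A,merge)→8500, (D,hash)→9600, (D,nl_idx)→53000, (A,nl_idx)→55000 …(+2); best=6400 via (A,hash)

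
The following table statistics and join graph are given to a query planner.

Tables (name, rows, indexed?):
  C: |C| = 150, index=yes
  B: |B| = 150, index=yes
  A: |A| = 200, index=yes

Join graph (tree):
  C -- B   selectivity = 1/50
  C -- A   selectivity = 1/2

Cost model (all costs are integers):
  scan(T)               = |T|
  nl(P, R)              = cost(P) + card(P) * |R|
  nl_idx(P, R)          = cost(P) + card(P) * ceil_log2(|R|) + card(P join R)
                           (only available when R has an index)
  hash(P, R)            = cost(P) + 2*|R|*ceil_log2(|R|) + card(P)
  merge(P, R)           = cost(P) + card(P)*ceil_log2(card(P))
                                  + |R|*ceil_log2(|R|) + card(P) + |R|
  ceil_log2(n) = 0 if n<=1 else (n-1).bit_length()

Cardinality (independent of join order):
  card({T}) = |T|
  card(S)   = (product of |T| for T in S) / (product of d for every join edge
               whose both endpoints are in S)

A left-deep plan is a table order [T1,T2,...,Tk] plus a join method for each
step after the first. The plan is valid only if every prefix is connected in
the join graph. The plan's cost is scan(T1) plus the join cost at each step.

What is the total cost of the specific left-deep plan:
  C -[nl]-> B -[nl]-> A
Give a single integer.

112650

step 1: scan C: cost=150, card=150
step 2: join B via nl
    card(P join B) = 150*150/(50) = 450
    cost = 150 + 150*150 = 22650
step 3: join A via nl
    card(P join A) = 450*200/(2) = 45000
    cost = 22650 + 450*200 = 112650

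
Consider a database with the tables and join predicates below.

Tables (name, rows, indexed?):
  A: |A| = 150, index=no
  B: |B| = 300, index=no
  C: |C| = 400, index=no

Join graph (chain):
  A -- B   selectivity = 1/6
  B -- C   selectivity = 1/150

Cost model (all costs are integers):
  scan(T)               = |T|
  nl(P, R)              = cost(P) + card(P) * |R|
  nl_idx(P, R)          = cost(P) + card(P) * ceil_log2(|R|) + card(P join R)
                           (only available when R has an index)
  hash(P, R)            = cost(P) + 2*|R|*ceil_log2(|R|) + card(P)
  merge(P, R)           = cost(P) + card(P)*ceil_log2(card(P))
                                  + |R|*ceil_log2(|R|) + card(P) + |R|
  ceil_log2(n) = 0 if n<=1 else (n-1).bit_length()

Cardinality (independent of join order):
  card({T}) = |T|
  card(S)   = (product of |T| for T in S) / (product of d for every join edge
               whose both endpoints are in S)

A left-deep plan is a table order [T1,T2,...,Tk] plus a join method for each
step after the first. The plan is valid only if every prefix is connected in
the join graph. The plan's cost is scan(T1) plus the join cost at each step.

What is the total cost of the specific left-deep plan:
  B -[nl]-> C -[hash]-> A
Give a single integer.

step 1: scan B: cost=300, card=300
step 2: join C via nl
    card(P join C) = 300*400/(150) = 800
    cost = 300 + 300*400 = 120300
step 3: join A via hash
    card(P join A) = 800*150/(6) = 20000
    cost = 120300 + 2*150*8 + 800 = 123500

123500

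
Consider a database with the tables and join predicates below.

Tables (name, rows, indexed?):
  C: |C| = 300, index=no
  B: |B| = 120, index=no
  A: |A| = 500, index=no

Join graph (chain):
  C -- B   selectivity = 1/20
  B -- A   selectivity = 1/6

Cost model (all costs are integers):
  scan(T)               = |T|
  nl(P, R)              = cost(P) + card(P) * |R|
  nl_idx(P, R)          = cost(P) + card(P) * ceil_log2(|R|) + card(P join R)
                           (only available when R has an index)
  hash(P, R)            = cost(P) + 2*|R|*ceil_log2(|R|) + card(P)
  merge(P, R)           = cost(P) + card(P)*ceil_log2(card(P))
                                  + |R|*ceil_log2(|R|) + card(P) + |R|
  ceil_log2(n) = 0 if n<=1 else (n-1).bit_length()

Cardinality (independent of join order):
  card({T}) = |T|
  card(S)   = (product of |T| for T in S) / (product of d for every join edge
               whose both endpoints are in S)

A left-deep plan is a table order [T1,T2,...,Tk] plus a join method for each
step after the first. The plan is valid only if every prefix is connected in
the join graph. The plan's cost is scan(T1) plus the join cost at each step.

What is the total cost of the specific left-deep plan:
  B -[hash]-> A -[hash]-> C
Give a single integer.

step 1: scan B: cost=120, card=120
step 2: join A via hash
    card(P join A) = 120*500/(6) = 10000
    cost = 120 + 2*500*9 + 120 = 9240
step 3: join C via hash
    card(P join C) = 10000*300/(20) = 150000
    cost = 9240 + 2*300*9 + 10000 = 24640

24640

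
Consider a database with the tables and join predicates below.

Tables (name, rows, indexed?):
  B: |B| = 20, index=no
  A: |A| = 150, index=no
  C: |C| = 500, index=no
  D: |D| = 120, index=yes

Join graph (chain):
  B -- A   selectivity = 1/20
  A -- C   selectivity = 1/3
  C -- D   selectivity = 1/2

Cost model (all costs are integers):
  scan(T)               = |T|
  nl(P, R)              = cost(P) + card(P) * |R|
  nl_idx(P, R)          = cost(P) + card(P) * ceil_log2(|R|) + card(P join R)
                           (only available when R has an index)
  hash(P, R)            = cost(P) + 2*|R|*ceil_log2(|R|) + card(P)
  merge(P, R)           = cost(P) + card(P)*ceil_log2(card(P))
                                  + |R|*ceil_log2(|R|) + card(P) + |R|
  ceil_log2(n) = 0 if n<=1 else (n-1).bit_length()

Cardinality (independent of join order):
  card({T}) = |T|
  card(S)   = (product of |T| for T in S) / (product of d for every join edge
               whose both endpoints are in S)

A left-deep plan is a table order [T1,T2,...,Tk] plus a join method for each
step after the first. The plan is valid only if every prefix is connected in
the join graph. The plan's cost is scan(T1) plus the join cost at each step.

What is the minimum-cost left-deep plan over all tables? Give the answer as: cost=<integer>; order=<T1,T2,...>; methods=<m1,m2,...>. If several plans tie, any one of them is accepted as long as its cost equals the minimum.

Selinger DP (subsets sized 1..n):
  {B}: scan cost=20, card=20
  {A}: scan cost=150, card=150
  {C}: scan cost=500, card=500
  {D}: scan cost=120, card=120
  {AB}: card=150; try (B,hash)→500, (A,merge)→1490, (B,merge)→1620, (A,hash)→2440, (A,nl)→3020, (B,nl)→3150; best=500 via (B,hash)
  {AC}: card=25000; try (A,hash)→3400, (C,merge)→6500, (A,merge)→6850, (C,hash)→9300, (C,nl)→75150, (A,nl)→75500; best=3400 via (A,hash)
  {CD}: card=30000; try (D,hash)→2680, (C,merge)→6080, (D,merge)→6460, (C,hash)→9240, (D,nl_idx)→34000, (C,nl)→60120 …(+1); best=2680 via (D,hash)
  {ABC}: card=25000; try (C,merge)→6850, (C,hash)→9650, (B,hash)→28600, (C,nl)→75500, (B,merge)→403520, (B,nl)→503400; best=6850 via (C,merge)
  {ACD}: card=1500000; try (D,hash)→30080, (A,hash)→35080, (D,merge)→404360, (A,merge)→484030, (D,nl_idx)→1678400, (D,nl)→3003400 …(+1); best=30080 via (D,hash)
  {ABCD}: card=1500000; try (D,hash)→33530, (D,merge)→407810, (B,hash)→1530280, (D,nl_idx)→1681850, (D,nl)→3006850, (B,nl)→30030080 …(+1); best=33530 via (D,hash)

cost=33530; order=A,B,C,D; methods=hash,merge,hash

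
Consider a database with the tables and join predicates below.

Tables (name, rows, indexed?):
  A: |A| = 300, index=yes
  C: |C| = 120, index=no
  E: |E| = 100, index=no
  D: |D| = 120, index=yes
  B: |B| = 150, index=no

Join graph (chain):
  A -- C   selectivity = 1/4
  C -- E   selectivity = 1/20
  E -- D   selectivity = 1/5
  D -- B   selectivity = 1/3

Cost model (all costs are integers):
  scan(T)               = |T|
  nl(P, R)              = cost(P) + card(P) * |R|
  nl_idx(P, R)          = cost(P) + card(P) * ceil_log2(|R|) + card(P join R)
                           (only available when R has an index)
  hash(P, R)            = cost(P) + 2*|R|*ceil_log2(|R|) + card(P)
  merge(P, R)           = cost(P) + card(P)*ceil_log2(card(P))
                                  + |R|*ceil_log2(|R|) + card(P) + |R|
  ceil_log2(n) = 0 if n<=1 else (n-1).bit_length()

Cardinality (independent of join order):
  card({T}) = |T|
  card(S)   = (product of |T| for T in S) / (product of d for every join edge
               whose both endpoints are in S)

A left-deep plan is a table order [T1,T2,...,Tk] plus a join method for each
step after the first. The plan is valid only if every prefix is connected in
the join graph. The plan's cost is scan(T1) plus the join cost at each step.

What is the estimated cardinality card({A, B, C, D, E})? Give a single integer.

54000000

Tables in S: A(300), B(150), C(120), D(120), E(100)
Edges inside S: A-C(d=4), C-E(d=20), E-D(d=5), D-B(d=3)
numerator = 300 * 150 * 120 * 120 * 100 = 64800000000
denominator = 4 * 20 * 5 * 3 = 1200
card(S) = 64800000000 / 1200 = 54000000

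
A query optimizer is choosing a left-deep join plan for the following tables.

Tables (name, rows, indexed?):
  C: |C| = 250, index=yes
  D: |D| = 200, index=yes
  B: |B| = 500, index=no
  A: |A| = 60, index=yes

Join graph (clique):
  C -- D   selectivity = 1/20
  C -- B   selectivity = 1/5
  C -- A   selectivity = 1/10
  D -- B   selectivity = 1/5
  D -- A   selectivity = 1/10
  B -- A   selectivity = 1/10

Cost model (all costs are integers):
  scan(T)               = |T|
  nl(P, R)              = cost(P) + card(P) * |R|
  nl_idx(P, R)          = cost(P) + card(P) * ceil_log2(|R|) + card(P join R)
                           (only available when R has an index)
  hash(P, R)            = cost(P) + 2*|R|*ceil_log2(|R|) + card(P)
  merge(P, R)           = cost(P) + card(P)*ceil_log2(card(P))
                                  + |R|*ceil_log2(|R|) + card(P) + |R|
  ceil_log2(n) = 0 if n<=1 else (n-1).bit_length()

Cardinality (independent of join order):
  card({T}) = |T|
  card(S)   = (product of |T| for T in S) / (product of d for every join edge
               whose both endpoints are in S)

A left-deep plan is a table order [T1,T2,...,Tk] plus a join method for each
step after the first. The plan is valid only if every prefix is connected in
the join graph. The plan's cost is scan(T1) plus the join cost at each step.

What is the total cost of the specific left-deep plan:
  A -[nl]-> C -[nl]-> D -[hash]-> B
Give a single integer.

325560

step 1: scan A: cost=60, card=60
step 2: join C via nl
    card(P join C) = 60*250/(10) = 1500
    cost = 60 + 60*250 = 15060
step 3: join D via nl
    card(P join D) = 1500*200/(20*10) = 1500
    cost = 15060 + 1500*200 = 315060
step 4: join B via hash
    card(P join B) = 1500*500/(5*5*10) = 3000
    cost = 315060 + 2*500*9 + 1500 = 325560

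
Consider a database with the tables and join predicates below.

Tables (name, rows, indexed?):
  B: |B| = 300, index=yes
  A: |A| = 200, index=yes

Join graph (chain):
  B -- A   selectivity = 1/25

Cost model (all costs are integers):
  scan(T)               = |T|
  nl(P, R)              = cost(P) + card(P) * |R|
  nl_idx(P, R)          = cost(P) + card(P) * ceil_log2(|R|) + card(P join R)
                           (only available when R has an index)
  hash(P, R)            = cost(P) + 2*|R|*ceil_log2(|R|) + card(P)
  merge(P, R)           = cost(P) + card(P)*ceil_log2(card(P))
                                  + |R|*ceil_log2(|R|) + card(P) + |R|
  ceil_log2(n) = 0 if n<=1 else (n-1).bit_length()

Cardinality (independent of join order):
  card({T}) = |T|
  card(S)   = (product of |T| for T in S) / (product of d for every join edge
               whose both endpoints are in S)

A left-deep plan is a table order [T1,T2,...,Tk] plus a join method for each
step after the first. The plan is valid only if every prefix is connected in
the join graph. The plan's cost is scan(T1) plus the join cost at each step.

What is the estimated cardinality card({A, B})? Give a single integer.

Tables in S: A(200), B(300)
Edges inside S: B-A(d=25)
numerator = 200 * 300 = 60000
denominator = 25 = 25
card(S) = 60000 / 25 = 2400

2400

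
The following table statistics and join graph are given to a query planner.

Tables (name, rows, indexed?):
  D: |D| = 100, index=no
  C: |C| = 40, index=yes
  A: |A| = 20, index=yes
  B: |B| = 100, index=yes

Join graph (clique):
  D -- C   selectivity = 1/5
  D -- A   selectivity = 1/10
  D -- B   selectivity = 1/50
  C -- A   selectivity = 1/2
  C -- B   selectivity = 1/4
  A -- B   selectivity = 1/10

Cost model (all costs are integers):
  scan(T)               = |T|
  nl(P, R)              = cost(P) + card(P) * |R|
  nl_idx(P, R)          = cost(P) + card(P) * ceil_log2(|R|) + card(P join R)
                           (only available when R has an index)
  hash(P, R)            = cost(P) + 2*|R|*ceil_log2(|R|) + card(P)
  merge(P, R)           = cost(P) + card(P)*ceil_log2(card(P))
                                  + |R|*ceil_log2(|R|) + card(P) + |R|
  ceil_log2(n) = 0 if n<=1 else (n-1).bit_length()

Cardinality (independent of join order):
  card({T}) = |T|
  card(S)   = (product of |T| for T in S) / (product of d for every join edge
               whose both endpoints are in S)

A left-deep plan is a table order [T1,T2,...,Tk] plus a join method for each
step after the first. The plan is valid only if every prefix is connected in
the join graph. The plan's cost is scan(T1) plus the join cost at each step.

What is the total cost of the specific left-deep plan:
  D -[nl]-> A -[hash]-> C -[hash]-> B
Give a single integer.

4980

step 1: scan D: cost=100, card=100
step 2: join A via nl
    card(P join A) = 100*20/(10) = 200
    cost = 100 + 100*20 = 2100
step 3: join C via hash
    card(P join C) = 200*40/(5*2) = 800
    cost = 2100 + 2*40*6 + 200 = 2780
step 4: join B via hash
    card(P join B) = 800*100/(50*4*10) = 40
    cost = 2780 + 2*100*7 + 800 = 4980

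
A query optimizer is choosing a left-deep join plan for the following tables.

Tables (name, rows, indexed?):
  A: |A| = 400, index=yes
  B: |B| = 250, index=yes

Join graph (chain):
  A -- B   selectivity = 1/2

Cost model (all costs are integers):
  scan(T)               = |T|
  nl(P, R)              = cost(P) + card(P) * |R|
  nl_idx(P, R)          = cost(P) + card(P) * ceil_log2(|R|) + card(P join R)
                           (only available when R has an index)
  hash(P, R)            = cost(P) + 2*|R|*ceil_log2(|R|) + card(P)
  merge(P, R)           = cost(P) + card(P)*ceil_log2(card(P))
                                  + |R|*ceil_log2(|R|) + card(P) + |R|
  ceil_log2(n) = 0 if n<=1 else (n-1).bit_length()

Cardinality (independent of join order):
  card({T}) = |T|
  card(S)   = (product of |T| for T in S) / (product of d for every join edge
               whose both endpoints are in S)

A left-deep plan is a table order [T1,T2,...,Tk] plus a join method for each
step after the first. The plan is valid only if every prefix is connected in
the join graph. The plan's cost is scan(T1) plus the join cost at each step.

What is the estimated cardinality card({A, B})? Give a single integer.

50000

Tables in S: A(400), B(250)
Edges inside S: A-B(d=2)
numerator = 400 * 250 = 100000
denominator = 2 = 2
card(S) = 100000 / 2 = 50000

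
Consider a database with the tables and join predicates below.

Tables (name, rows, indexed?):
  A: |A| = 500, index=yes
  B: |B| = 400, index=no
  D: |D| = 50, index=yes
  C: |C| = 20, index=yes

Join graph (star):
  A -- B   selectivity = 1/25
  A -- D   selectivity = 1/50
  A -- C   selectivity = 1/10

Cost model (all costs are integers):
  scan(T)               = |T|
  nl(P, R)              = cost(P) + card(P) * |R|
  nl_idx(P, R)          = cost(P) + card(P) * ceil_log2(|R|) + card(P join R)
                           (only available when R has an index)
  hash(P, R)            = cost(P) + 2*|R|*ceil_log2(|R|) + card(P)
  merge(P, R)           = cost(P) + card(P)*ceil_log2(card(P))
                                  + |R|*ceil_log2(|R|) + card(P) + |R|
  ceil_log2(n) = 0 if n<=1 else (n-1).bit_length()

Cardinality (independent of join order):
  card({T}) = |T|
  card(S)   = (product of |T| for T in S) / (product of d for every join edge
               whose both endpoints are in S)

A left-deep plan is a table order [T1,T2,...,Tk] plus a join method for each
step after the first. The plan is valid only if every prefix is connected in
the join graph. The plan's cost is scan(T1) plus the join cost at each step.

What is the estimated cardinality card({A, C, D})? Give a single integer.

Tables in S: A(500), C(20), D(50)
Edges inside S: A-D(d=50), A-C(d=10)
numerator = 500 * 20 * 50 = 500000
denominator = 50 * 10 = 500
card(S) = 500000 / 500 = 1000

1000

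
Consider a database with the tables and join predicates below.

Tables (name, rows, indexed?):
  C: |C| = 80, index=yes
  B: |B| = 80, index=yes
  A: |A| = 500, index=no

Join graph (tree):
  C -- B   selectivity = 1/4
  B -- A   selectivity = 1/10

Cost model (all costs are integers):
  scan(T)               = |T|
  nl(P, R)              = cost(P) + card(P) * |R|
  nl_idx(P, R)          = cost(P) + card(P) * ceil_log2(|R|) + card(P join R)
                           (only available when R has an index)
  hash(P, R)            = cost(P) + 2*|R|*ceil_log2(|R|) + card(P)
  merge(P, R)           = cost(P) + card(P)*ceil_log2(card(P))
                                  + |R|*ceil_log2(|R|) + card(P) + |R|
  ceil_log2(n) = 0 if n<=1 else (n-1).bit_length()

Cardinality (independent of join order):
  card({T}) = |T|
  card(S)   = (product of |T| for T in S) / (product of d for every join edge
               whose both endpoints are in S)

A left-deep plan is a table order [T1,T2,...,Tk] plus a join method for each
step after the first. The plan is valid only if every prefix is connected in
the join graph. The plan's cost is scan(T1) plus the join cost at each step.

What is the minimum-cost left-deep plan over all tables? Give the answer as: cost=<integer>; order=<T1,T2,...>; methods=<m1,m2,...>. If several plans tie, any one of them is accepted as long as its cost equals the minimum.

cost=7240; order=A,B,C; methods=hash,hash

Selinger DP (subsets sized 1..n):
  {C}: scan cost=80, card=80
  {B}: scan cost=80, card=80
  {A}: scan cost=500, card=500
  {BC}: card=1600; try (C,hash)→1280, (B,hash)→1280, (C,merge)→1360, (B,merge)→1360, (C,nl_idx)→2240, (B,nl_idx)→2240 …(+2); best=1280 via (C,hash)
  {AB}: card=4000; try (B,hash)→2120, (A,merge)→5720, (B,merge)→6140, (B,nl_idx)→8000, (A,hash)→9160, (A,nl)→40080 …(+1); best=2120 via (B,hash)
  {ABC}: card=80000; try (C,hash)→7240, (A,hash)→11880, (A,merge)→25480, (C,merge)→54760, (C,nl_idx)→110120, (C,nl)→322120 …(+1); best=7240 via (C,hash)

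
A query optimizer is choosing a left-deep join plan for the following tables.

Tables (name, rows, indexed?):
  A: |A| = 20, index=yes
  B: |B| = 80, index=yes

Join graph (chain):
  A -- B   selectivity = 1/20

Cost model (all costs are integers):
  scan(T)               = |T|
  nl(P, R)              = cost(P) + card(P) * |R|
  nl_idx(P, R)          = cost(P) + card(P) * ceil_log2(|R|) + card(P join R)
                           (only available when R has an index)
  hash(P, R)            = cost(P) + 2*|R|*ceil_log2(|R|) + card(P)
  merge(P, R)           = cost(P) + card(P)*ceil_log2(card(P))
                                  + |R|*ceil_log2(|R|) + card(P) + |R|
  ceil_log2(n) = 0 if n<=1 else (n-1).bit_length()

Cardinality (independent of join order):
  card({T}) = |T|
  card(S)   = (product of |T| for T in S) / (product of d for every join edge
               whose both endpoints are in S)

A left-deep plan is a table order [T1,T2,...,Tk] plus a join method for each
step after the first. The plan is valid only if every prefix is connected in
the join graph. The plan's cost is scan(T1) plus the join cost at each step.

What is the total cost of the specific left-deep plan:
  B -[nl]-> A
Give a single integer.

1680

step 1: scan B: cost=80, card=80
step 2: join A via nl
    card(P join A) = 80*20/(20) = 80
    cost = 80 + 80*20 = 1680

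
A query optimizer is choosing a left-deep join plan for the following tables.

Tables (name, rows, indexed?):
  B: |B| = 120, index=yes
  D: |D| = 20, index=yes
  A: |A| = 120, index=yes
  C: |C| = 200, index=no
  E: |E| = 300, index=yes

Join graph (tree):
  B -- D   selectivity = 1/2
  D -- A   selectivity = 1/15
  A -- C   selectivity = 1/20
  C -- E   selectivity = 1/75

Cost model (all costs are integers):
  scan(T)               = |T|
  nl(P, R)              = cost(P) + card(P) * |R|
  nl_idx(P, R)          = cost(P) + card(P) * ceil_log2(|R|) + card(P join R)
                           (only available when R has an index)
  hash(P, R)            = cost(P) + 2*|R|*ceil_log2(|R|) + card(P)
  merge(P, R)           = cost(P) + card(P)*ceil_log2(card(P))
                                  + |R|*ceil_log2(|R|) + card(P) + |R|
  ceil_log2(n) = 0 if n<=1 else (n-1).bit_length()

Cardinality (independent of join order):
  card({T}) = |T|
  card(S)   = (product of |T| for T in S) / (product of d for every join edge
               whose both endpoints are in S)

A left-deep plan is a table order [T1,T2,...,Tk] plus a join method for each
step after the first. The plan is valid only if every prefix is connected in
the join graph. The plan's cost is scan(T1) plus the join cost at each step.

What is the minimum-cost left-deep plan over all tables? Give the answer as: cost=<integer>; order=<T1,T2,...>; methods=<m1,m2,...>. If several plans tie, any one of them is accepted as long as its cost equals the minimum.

cost=18360; order=C,E,A,D,B; methods=nl_idx,hash,hash,hash

Selinger DP (subsets sized 1..n):
  {B}: scan cost=120, card=120
  {D}: scan cost=20, card=20
  {A}: scan cost=120, card=120
  {C}: scan cost=200, card=200
  {E}: scan cost=300, card=300
  {BD}: card=1200; try (D,hash)→440, (B,merge)→1100, (D,merge)→1200, (B,nl_idx)→1360, (B,hash)→1720, (D,nl_idx)→1920 …(+2); best=440 via (D,hash)
  {AD}: card=160; try (A,nl_idx)→320, (D,hash)→440, (D,nl_idx)→880, (A,merge)→1100, (D,merge)→1200, (A,hash)→1720 …(+2); best=320 via (A,nl_idx)
  {AC}: card=1200; try (A,hash)→2080, (A,nl_idx)→2800, (C,merge)→2880, (A,merge)→2960, (C,hash)→3440, (C,nl)→24120 …(+1); best=2080 via (A,hash)
  {CE}: card=800; try (E,nl_idx)→2800, (C,hash)→3800, (E,merge)→5000, (C,merge)→5100, (E,hash)→5800, (E,nl)→60200 …(+1); best=2800 via (E,nl_idx)
  {ABD}: card=9600; try (B,hash)→2160, (B,merge)→2720, (A,hash)→3320, (B,nl_idx)→11040, (A,merge)→15800, (A,nl_idx)→18440 …(+2); best=2160 via (B,hash)
  {ACD}: card=1600; try (D,hash)→3480, (C,merge)→3560, (C,hash)→3680, (D,nl_idx)→9680, (D,merge)→16600, (D,nl)→26080 …(+1); best=3480 via (D,hash)
  {ACE}: card=4800; try (A,hash)→5280, (E,hash)→8680, (A,merge)→12560, (A,nl_idx)→13200, (E,nl_idx)→17680, (E,merge)→19480 …(+2); best=5280 via (A,hash)
  {ABCD}: card=96000; try (B,hash)→6760, (C,hash)→14960, (B,merge)→23640, (B,nl_idx)→110680, (C,merge)→147960, (B,nl)→195480 …(+1); best=6760 via (B,hash)
  {ACDE}: card=6400; try (D,hash)→10280, (E,hash)→10480, (E,nl_idx)→24280, (E,merge)→25680, (D,nl_idx)→35680, (D,merge)→72600 …(+2); best=10280 via (D,hash)
  {ABCDE}: card=384000; try (B,hash)→18360, (B,merge)→100840, (E,hash)→108160, (B,nl_idx)→439080, (B,nl)→778280, (E,nl_idx)→1254760 …(+2); best=18360 via (B,hash)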